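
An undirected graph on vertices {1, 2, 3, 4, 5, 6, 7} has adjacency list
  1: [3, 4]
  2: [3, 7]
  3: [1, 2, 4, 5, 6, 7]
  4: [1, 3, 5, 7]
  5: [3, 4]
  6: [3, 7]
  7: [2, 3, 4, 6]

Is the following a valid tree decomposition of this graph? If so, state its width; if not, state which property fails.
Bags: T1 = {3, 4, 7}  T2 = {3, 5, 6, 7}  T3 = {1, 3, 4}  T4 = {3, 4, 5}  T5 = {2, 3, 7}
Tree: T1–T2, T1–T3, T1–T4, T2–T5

No — bags containing vertex 5 are not connected in the tree.

A tree decomposition must satisfy three properties: every vertex lies in some bag; for every edge, both endpoints lie together in some bag; and for every vertex, the bags containing it form a connected subtree. Here bags containing vertex 5 are not connected in the tree, so the decomposition is invalid.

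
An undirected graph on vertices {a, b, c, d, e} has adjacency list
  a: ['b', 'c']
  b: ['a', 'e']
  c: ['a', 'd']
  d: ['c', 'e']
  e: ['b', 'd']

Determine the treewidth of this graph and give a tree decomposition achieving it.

The largest bag has 3 vertices, giving width 2; this decomposition certifies tw(G) ≤ 2. The edges b–a–c–d–e–b form a cycle, so G is not a tree and its treewidth is at least 2. The upper and lower bounds meet at 2, so that is the treewidth.

Treewidth 2.
One optimal decomposition is:
Bags: B1 = {a, b, c}  B2 = {b, c, d}  B3 = {b, d, e}
Tree: B1–B2, B2–B3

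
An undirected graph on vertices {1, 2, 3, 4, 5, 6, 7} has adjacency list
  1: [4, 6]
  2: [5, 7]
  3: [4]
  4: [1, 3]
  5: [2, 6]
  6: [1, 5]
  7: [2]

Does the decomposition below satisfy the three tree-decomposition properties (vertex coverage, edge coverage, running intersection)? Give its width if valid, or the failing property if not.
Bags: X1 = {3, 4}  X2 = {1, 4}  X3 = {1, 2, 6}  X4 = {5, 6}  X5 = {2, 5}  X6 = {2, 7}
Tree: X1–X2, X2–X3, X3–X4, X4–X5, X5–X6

A tree decomposition must satisfy three properties: every vertex lies in some bag; for every edge, both endpoints lie together in some bag; and for every vertex, the bags containing it form a connected subtree. Here bags containing vertex 2 are not connected in the tree, so the decomposition is invalid.

No — bags containing vertex 2 are not connected in the tree.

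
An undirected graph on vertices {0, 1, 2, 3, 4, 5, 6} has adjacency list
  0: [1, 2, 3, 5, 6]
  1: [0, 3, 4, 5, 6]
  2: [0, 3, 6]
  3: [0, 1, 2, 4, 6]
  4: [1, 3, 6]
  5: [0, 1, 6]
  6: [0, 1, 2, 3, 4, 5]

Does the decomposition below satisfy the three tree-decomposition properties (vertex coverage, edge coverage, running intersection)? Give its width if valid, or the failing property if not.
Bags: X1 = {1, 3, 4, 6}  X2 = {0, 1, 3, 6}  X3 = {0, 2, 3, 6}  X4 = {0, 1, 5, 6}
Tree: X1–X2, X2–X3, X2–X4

Yes; width 3.

Vertex coverage: the bags together contain {0, 1, 2, 3, 4, 5, 6}, the full vertex set. Edge coverage: each edge of G has both endpoints in at least one bag. Running intersection: for every vertex, the bags containing it form a connected subtree. All three properties hold, so this is a valid tree decomposition of width max|bag| − 1 = 3, and hence tw(G) ≤ 3.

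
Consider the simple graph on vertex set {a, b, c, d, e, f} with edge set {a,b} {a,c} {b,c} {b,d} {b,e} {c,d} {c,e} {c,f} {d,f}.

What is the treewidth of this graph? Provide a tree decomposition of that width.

Treewidth 2.
One optimal decomposition is:
Bags: B1 = {b, c, e}  B2 = {a, b, c}  B3 = {b, c, d}  B4 = {c, d, f}
Tree: B1–B2, B1–B3, B3–B4

Each bag holds 3 vertices, so the decomposition has width 2, which upper-bounds the treewidth. On the other hand G contains the 3-clique {c, d, f}. A clique must lie in a single bag of any decomposition, so no decomposition can have width below 2. The upper and lower bounds meet at 2, so that is the treewidth.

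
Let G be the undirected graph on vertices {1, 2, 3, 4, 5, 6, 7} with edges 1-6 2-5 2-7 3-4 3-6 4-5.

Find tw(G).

A width-1 tree decomposition is:
Bags: B1 = {1, 6}  B2 = {3, 6}  B3 = {3, 4}  B4 = {4, 5}  B5 = {2, 5}  B6 = {2, 7}
Tree: B1–B2, B2–B3, B3–B4, B4–B5, B5–B6
Each bag holds 2 vertices, so the decomposition has width 1, which upper-bounds the treewidth. G has an edge, so its treewidth is at least 1. Hence tw(G) = 1 exactly.

1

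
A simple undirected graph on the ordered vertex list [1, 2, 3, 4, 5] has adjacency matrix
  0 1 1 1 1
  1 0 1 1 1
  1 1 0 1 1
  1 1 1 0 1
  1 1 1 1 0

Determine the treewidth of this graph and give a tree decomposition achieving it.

With just one bag of size 5, the width is 5 − 1 = 4, so tw(G) ≤ 4. On the other hand G contains the 5-clique {1, 2, 3, 4, 5}. A clique must lie in a single bag of any decomposition, so no decomposition can have width below 4. Therefore the treewidth is 4.

Treewidth 4.
One optimal decomposition is:
Bags: B1 = {1, 2, 3, 4, 5}
Tree: (single bag)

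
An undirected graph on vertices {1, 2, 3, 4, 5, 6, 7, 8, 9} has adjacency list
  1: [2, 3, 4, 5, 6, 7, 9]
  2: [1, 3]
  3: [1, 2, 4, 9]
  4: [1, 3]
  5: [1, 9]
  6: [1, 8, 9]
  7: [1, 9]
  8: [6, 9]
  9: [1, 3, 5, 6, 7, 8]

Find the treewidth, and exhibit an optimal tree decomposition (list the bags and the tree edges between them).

Each bag holds 3 vertices, so the decomposition has width 2, which upper-bounds the treewidth. For the lower bound, the 3 vertices {6, 8, 9} are pairwise adjacent, and any tree decomposition puts a clique entirely inside one bag — forcing width ≥ 2. The upper and lower bounds meet at 2, so that is the treewidth.

Treewidth 2.
One optimal decomposition is:
Bags: B1 = {1, 7, 9}  B2 = {1, 3, 9}  B3 = {1, 6, 9}  B4 = {1, 3, 4}  B5 = {1, 5, 9}  B6 = {1, 2, 3}  B7 = {6, 8, 9}
Tree: B1–B2, B2–B3, B2–B4, B3–B5, B4–B6, B3–B7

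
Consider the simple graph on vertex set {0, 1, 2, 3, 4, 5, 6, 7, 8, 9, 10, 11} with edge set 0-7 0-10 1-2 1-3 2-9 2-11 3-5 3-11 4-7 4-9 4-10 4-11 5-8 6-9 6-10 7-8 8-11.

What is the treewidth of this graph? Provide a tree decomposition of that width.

Treewidth 3.
One such decomposition:
Bags: B1 = {1, 2, 3, 5}  B2 = {2, 3, 5, 11}  B3 = {2, 5, 8, 11}  B4 = {2, 8, 9, 11}  B5 = {4, 8, 9, 11}  B6 = {4, 7, 8, 9}  B7 = {4, 6, 7, 9}  B8 = {4, 6, 7, 10}  B9 = {0, 6, 7, 10}
Tree: B1–B2, B2–B3, B3–B4, B4–B5, B5–B6, B6–B7, B7–B8, B8–B9

Each bag holds 4 vertices, so the decomposition has width 3, which upper-bounds the treewidth. For the lower bound: the 4 vertex sets {1,3,5}, {2}, {11}, {4,7,8,9} are disjoint, each induces a connected subgraph, and every pair is joined by at least one edge of G. Contracting each set to a single vertex therefore yields K_{4} as a minor, and since treewidth is minor-monotone, tw(G) ≥ tw(K_{4}) = 3. The upper and lower bounds meet at 3, so that is the treewidth.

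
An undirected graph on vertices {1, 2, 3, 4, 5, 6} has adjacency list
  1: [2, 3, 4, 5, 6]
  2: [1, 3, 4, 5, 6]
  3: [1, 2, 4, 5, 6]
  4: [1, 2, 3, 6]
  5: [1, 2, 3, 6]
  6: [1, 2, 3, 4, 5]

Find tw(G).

4

A width-4 tree decomposition is:
Bags: B1 = {1, 2, 3, 5, 6}  B2 = {1, 2, 3, 4, 6}
Tree: B1–B2
Every bag has size at most 5, so the width is 5 − 1 = 4 and tw(G) ≤ 4. Conversely, {1, 2, 3, 4, 6} is a clique of size 5, and the vertices of any clique must share a bag in every tree decomposition; so some bag has ≥ 5 vertices and tw(G) ≥ 4. Hence tw(G) = 4 exactly.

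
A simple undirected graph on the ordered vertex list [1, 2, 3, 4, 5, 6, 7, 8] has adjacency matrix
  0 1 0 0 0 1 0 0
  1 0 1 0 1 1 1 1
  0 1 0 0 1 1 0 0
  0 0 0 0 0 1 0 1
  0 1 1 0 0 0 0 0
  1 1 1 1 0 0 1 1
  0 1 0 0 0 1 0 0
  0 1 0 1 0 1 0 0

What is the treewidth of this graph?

2

A width-2 tree decomposition is:
Bags: B1 = {2, 6, 8}  B2 = {2, 3, 6}  B3 = {2, 3, 5}  B4 = {4, 6, 8}  B5 = {1, 2, 6}  B6 = {2, 6, 7}
Tree: B1–B2, B2–B3, B1–B4, B2–B5, B1–B6
Each bag holds 3 vertices, so the decomposition has width 2, which upper-bounds the treewidth. For the lower bound, the 3 vertices {2, 3, 5} are pairwise adjacent, and any tree decomposition puts a clique entirely inside one bag — forcing width ≥ 2. Combining the bounds, tw(G) = 2.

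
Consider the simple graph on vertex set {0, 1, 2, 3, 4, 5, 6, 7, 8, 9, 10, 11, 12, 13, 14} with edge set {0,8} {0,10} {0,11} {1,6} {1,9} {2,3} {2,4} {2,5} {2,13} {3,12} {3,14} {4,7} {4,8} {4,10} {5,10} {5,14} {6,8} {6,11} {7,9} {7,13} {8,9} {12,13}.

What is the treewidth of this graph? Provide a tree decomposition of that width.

Treewidth 3.
One such decomposition:
Bags: B1 = {0, 1, 6, 11}  B2 = {0, 1, 6, 8}  B3 = {0, 1, 8, 9}  B4 = {0, 8, 9, 10}  B5 = {4, 8, 9, 10}  B6 = {4, 7, 9, 10}  B7 = {4, 5, 7, 10}  B8 = {2, 4, 5, 7}  B9 = {2, 5, 7, 13}  B10 = {2, 5, 13, 14}  B11 = {2, 3, 13, 14}  B12 = {3, 12, 13, 14}
Tree: B1–B2, B2–B3, B3–B4, B4–B5, B5–B6, B6–B7, B7–B8, B8–B9, B9–B10, B10–B11, B11–B12

Each bag holds 4 vertices, so the decomposition has width 3, which upper-bounds the treewidth. For the lower bound: the 4 vertex sets {1,6,11}, {0}, {8}, {4,7,9,10} are disjoint, each induces a connected subgraph, and every pair is joined by at least one edge of G. Contracting each set to a single vertex therefore yields K_{4} as a minor, and since treewidth is minor-monotone, tw(G) ≥ tw(K_{4}) = 3. Combining the bounds, tw(G) = 3.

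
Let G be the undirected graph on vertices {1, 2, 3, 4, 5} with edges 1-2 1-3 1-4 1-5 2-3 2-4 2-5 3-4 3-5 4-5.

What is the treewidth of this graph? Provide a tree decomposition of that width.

Treewidth 4.
Bags: B1 = {1, 2, 3, 4, 5}
Tree: (single bag)

A single bag containing all 5 vertices is trivially a valid decomposition of width 4. Conversely, {1, 2, 3, 4, 5} is a clique of size 5, and the vertices of any clique must share a bag in every tree decomposition; so some bag has ≥ 5 vertices and tw(G) ≥ 4. Hence tw(G) = 4 exactly.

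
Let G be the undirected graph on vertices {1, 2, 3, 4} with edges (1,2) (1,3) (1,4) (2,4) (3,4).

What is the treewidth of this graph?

2

A width-2 tree decomposition is:
Bags: B1 = {1, 3, 4}  B2 = {1, 2, 4}
Tree: B1–B2
Every bag has size at most 3, so the width is 3 − 1 = 2 and tw(G) ≤ 2. On the other hand G contains the 3-clique {1, 2, 4}. A clique must lie in a single bag of any decomposition, so no decomposition can have width below 2. Therefore the treewidth is 2.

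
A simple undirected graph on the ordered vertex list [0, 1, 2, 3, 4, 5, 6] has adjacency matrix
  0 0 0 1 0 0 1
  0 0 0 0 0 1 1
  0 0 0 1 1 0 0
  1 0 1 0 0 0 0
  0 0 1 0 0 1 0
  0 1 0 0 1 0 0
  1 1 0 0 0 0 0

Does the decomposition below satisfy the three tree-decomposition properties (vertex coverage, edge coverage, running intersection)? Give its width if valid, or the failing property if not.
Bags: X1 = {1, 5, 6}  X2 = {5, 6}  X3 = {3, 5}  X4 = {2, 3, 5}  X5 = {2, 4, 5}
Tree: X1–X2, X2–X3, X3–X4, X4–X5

A tree decomposition must satisfy three properties: every vertex lies in some bag; for every edge, both endpoints lie together in some bag; and for every vertex, the bags containing it form a connected subtree. Here vertex 0 appears in no bag, so the decomposition is invalid.

No — vertex 0 appears in no bag.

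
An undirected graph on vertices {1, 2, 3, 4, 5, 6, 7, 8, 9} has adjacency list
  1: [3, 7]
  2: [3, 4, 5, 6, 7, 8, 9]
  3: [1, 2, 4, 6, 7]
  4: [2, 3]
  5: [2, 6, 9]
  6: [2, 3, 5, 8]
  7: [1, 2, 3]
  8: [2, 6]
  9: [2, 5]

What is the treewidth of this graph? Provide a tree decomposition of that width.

Every bag has size at most 3, so the width is 3 − 1 = 2 and tw(G) ≤ 2. Conversely, {1, 3, 7} is a clique of size 3, and the vertices of any clique must share a bag in every tree decomposition; so some bag has ≥ 3 vertices and tw(G) ≥ 2. Combining the bounds, tw(G) = 2.

Treewidth 2.
One optimal decomposition is:
Bags: B1 = {2, 3, 6}  B2 = {2, 6, 8}  B3 = {2, 5, 6}  B4 = {2, 3, 7}  B5 = {2, 5, 9}  B6 = {2, 3, 4}  B7 = {1, 3, 7}
Tree: B1–B2, B1–B3, B1–B4, B3–B5, B1–B6, B4–B7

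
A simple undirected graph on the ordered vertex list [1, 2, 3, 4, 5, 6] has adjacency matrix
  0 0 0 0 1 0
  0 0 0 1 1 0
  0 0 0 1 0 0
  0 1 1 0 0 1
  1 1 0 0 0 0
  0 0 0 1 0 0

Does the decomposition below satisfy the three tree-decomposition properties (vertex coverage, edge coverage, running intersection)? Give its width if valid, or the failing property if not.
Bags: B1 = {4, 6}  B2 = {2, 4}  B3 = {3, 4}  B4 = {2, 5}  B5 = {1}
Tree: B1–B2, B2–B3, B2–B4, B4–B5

No — edge (5,1) lies in no bag.

A tree decomposition must satisfy three properties: every vertex lies in some bag; for every edge, both endpoints lie together in some bag; and for every vertex, the bags containing it form a connected subtree. Here edge (5,1) lies in no bag, so the decomposition is invalid.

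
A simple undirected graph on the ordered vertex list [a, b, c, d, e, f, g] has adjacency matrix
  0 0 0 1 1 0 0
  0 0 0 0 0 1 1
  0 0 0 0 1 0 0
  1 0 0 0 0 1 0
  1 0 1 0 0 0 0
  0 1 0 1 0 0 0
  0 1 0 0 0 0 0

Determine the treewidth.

1

A width-1 tree decomposition is:
Bags: B1 = {b, g}  B2 = {b, f}  B3 = {d, f}  B4 = {a, d}  B5 = {a, e}  B6 = {c, e}
Tree: B1–B2, B2–B3, B3–B4, B4–B5, B5–B6
The largest bag has 2 vertices, giving width 1; this decomposition certifies tw(G) ≤ 1. G has an edge, so its treewidth is at least 1. The upper and lower bounds meet at 1, so that is the treewidth.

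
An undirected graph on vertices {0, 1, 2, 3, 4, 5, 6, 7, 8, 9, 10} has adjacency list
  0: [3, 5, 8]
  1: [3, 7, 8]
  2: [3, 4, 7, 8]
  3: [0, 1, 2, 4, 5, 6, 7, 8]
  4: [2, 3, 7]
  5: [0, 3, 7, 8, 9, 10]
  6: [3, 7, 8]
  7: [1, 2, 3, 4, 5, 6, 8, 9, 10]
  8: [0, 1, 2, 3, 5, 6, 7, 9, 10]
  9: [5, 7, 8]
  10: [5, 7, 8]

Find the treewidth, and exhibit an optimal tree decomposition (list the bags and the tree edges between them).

Each bag holds 4 vertices, so the decomposition has width 3, which upper-bounds the treewidth. Conversely, {0, 3, 5, 8} is a clique of size 4, and the vertices of any clique must share a bag in every tree decomposition; so some bag has ≥ 4 vertices and tw(G) ≥ 3. Therefore the treewidth is 3.

Treewidth 3.
Bags: B1 = {3, 5, 7, 8}  B2 = {2, 3, 7, 8}  B3 = {2, 3, 4, 7}  B4 = {5, 7, 8, 10}  B5 = {3, 6, 7, 8}  B6 = {1, 3, 7, 8}  B7 = {0, 3, 5, 8}  B8 = {5, 7, 8, 9}
Tree: B1–B2, B2–B3, B1–B4, B1–B5, B5–B6, B1–B7, B4–B8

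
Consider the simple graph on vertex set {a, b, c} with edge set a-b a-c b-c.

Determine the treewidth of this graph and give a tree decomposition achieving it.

Treewidth 2.
One such decomposition:
Bags: B1 = {a, b, c}
Tree: (single bag)

A single bag containing all 3 vertices is trivially a valid decomposition of width 2. For the lower bound, the 3 vertices {a, b, c} are pairwise adjacent, and any tree decomposition puts a clique entirely inside one bag — forcing width ≥ 2. The upper and lower bounds meet at 2, so that is the treewidth.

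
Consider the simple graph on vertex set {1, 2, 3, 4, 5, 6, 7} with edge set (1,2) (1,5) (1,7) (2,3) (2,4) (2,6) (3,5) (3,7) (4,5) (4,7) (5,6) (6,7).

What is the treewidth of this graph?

3

A width-3 tree decomposition is:
Bags: B1 = {2, 3, 5, 7}  B2 = {2, 5, 6, 7}  B3 = {2, 4, 5, 7}  B4 = {1, 2, 5, 7}
Tree: B1–B2, B2–B3, B3–B4
The largest bag has 4 vertices, giving width 3; this decomposition certifies tw(G) ≤ 3. For the lower bound: the 4 vertex sets {3,5}, {6,7}, {2}, {4} are disjoint, each induces a connected subgraph, and every pair is joined by at least one edge of G. Contracting each set to a single vertex therefore yields K_{4} as a minor, and since treewidth is minor-monotone, tw(G) ≥ tw(K_{4}) = 3. Combining the bounds, tw(G) = 3.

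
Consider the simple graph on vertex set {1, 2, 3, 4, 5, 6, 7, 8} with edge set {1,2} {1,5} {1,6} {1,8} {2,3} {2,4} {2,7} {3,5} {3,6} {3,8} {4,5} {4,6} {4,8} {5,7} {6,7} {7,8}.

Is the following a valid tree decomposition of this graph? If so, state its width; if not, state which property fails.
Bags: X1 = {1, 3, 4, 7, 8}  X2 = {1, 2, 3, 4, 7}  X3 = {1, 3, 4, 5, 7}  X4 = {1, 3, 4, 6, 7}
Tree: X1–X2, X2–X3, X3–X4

Yes; width 4.

Vertex coverage: the bags together contain {1, 2, 3, 4, 5, 6, 7, 8}, the full vertex set. Edge coverage: each edge of G has both endpoints in at least one bag. Running intersection: for every vertex, the bags containing it form a connected subtree. All three properties hold, so this is a valid tree decomposition of width max|bag| − 1 = 4, and hence tw(G) ≤ 4.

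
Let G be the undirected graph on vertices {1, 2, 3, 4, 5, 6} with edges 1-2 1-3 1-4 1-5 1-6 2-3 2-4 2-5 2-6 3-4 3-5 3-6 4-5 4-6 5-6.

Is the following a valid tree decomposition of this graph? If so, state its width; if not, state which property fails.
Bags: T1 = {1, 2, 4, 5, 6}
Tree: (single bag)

A tree decomposition must satisfy three properties: every vertex lies in some bag; for every edge, both endpoints lie together in some bag; and for every vertex, the bags containing it form a connected subtree. Here vertex 3 appears in no bag, so the decomposition is invalid.

No — vertex 3 appears in no bag.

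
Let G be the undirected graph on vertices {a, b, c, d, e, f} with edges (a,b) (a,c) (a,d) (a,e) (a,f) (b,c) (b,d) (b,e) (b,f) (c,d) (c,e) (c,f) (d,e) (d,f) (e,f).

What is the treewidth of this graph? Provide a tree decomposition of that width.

Treewidth 5.
Bags: B1 = {a, b, c, d, e, f}
Tree: (single bag)

With just one bag of size 6, the width is 6 − 1 = 5, so tw(G) ≤ 5. For the lower bound, the 6 vertices {a, b, c, d, e, f} are pairwise adjacent, and any tree decomposition puts a clique entirely inside one bag — forcing width ≥ 5. The upper and lower bounds meet at 5, so that is the treewidth.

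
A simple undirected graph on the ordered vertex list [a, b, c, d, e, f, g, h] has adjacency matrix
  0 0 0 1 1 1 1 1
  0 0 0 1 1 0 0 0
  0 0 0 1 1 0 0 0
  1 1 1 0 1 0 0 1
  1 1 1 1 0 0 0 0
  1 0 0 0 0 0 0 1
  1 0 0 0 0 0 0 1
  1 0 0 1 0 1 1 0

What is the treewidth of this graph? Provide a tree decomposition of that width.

Treewidth 2.
Bags: B1 = {a, d, e}  B2 = {a, d, h}  B3 = {b, d, e}  B4 = {a, f, h}  B5 = {a, g, h}  B6 = {c, d, e}
Tree: B1–B2, B1–B3, B2–B4, B2–B5, B1–B6

The largest bag has 3 vertices, giving width 2; this decomposition certifies tw(G) ≤ 2. For the lower bound, the 3 vertices {c, d, e} are pairwise adjacent, and any tree decomposition puts a clique entirely inside one bag — forcing width ≥ 2. Therefore the treewidth is 2.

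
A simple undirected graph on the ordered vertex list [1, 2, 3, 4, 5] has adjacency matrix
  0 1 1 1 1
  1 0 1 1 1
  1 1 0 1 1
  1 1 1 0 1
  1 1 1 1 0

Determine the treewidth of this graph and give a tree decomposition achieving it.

A single bag containing all 5 vertices is trivially a valid decomposition of width 4. Conversely, {1, 2, 3, 4, 5} is a clique of size 5, and the vertices of any clique must share a bag in every tree decomposition; so some bag has ≥ 5 vertices and tw(G) ≥ 4. The upper and lower bounds meet at 4, so that is the treewidth.

Treewidth 4.
One such decomposition:
Bags: B1 = {1, 2, 3, 4, 5}
Tree: (single bag)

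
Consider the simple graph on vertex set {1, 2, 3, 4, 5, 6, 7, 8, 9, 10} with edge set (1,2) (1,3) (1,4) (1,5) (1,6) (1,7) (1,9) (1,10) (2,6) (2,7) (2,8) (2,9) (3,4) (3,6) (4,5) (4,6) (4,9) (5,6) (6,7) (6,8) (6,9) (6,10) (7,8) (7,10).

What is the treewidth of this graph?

A width-3 tree decomposition is:
Bags: B1 = {1, 2, 6, 9}  B2 = {1, 4, 6, 9}  B3 = {1, 4, 5, 6}  B4 = {1, 2, 6, 7}  B5 = {1, 6, 7, 10}  B6 = {2, 6, 7, 8}  B7 = {1, 3, 4, 6}
Tree: B1–B2, B2–B3, B1–B4, B4–B5, B4–B6, B3–B7
The largest bag has 4 vertices, giving width 3; this decomposition certifies tw(G) ≤ 3. For the lower bound, the 4 vertices {2, 6, 7, 8} are pairwise adjacent, and any tree decomposition puts a clique entirely inside one bag — forcing width ≥ 3. Hence tw(G) = 3 exactly.

3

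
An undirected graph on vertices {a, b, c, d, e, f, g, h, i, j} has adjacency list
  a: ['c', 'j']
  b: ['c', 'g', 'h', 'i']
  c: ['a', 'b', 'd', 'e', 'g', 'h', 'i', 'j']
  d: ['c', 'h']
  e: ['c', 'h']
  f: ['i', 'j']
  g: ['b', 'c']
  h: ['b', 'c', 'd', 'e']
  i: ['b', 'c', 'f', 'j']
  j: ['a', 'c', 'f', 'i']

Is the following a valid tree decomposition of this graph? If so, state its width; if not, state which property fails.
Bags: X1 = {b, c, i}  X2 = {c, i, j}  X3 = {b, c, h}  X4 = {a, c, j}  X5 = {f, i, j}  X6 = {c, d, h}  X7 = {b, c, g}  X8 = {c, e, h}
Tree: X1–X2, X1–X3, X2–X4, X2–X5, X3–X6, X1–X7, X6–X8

Every vertex of G appears in some bag (union = {a, b, c, d, e, f, g, h, i, j}); every edge is covered by a bag; and for each vertex v the set of bags containing v is connected in the bag tree. The decomposition is therefore valid. The largest bag has 3 vertices, so the width is 2.

Yes; width 2.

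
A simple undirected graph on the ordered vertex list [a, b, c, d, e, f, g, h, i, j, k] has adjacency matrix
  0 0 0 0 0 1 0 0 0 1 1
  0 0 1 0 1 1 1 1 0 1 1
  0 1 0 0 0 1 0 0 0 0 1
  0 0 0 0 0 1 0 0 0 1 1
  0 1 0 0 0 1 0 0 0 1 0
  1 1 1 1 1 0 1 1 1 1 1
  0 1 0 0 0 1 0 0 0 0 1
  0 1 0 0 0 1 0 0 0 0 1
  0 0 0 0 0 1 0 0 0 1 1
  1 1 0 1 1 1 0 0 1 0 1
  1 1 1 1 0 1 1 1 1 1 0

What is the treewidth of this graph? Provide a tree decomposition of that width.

Treewidth 3.
One optimal decomposition is:
Bags: B1 = {b, f, g, k}  B2 = {b, f, j, k}  B3 = {b, f, h, k}  B4 = {b, c, f, k}  B5 = {f, i, j, k}  B6 = {a, f, j, k}  B7 = {b, e, f, j}  B8 = {d, f, j, k}
Tree: B1–B2, B1–B3, B3–B4, B2–B5, B2–B6, B2–B7, B5–B8

Each bag holds 4 vertices, so the decomposition has width 3, which upper-bounds the treewidth. Conversely, {b, e, f, j} is a clique of size 4, and the vertices of any clique must share a bag in every tree decomposition; so some bag has ≥ 4 vertices and tw(G) ≥ 3. Hence tw(G) = 3 exactly.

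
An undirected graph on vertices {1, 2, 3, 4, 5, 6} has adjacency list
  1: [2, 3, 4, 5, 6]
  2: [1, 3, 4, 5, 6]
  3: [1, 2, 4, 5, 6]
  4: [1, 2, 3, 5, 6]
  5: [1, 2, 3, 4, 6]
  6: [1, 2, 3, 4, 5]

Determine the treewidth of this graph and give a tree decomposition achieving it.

Treewidth 5.
One optimal decomposition is:
Bags: B1 = {1, 2, 3, 4, 5, 6}
Tree: (single bag)

With just one bag of size 6, the width is 6 − 1 = 5, so tw(G) ≤ 5. For the lower bound, the 6 vertices {1, 2, 3, 4, 5, 6} are pairwise adjacent, and any tree decomposition puts a clique entirely inside one bag — forcing width ≥ 5. Hence tw(G) = 5 exactly.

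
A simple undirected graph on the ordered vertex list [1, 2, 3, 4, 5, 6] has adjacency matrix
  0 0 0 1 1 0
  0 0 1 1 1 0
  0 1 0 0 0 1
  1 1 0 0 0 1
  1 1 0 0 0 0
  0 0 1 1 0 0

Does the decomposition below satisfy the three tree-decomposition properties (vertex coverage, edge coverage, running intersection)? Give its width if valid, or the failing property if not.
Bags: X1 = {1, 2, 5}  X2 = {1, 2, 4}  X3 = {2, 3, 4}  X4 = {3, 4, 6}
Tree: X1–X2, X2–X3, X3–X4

Yes; width 2.

Checking the three conditions: (i) the bags cover all of {1, 2, 3, 4, 5, 6}; (ii) for each edge, some bag contains both endpoints; (iii) the bags containing any fixed vertex form a subtree. All hold, so the decomposition is valid with width 3 − 1 = 2.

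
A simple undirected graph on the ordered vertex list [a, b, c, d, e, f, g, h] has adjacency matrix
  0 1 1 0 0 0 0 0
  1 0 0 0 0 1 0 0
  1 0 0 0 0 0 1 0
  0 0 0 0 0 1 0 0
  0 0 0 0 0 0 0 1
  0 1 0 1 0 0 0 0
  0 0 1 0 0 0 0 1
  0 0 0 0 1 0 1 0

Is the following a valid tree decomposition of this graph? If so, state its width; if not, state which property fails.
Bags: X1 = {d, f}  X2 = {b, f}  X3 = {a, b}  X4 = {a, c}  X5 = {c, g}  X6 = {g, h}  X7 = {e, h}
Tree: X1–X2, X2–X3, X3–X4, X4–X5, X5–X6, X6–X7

Vertex coverage: the bags together contain {a, b, c, d, e, f, g, h}, the full vertex set. Edge coverage: each edge of G has both endpoints in at least one bag. Running intersection: for every vertex, the bags containing it form a connected subtree. All three properties hold, so this is a valid tree decomposition of width max|bag| − 1 = 1, and hence tw(G) ≤ 1.

Yes; width 1.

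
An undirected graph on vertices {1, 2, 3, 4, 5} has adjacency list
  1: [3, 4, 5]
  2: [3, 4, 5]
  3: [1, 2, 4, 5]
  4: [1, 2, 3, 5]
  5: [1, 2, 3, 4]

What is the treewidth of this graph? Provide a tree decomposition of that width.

The largest bag has 4 vertices, giving width 3; this decomposition certifies tw(G) ≤ 3. On the other hand G contains the 4-clique {1, 3, 4, 5}. A clique must lie in a single bag of any decomposition, so no decomposition can have width below 3. Therefore the treewidth is 3.

Treewidth 3.
One optimal decomposition is:
Bags: B1 = {1, 3, 4, 5}  B2 = {2, 3, 4, 5}
Tree: B1–B2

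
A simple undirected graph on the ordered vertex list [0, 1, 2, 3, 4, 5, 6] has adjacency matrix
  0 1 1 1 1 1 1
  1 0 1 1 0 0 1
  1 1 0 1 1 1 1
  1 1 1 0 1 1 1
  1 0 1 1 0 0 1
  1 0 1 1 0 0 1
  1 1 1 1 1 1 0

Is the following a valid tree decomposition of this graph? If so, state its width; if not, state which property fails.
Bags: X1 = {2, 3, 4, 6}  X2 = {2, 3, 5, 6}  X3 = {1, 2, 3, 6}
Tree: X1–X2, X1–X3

A tree decomposition must satisfy three properties: every vertex lies in some bag; for every edge, both endpoints lie together in some bag; and for every vertex, the bags containing it form a connected subtree. Here vertex 0 appears in no bag, so the decomposition is invalid.

No — vertex 0 appears in no bag.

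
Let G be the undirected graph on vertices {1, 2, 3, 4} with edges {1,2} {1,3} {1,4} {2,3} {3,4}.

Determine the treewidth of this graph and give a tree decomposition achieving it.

The largest bag has 3 vertices, giving width 2; this decomposition certifies tw(G) ≤ 2. On the other hand G contains the 3-clique {1, 2, 3}. A clique must lie in a single bag of any decomposition, so no decomposition can have width below 2. Therefore the treewidth is 2.

Treewidth 2.
One optimal decomposition is:
Bags: B1 = {1, 3, 4}  B2 = {1, 2, 3}
Tree: B1–B2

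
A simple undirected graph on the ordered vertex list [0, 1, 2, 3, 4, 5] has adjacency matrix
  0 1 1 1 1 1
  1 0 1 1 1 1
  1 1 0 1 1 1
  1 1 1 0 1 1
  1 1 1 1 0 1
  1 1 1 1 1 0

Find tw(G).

5

A width-5 tree decomposition is:
Bags: B1 = {0, 1, 2, 3, 4, 5}
Tree: (single bag)
With just one bag of size 6, the width is 6 − 1 = 5, so tw(G) ≤ 5. On the other hand G contains the 6-clique {0, 1, 2, 3, 4, 5}. A clique must lie in a single bag of any decomposition, so no decomposition can have width below 5. The upper and lower bounds meet at 5, so that is the treewidth.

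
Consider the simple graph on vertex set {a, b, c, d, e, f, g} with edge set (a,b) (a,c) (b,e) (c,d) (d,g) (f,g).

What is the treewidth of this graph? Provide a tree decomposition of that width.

Treewidth 1.
One such decomposition:
Bags: B1 = {b, e}  B2 = {a, b}  B3 = {a, c}  B4 = {c, d}  B5 = {d, g}  B6 = {f, g}
Tree: B1–B2, B2–B3, B3–B4, B4–B5, B5–B6

Every bag has size at most 2, so the width is 2 − 1 = 1 and tw(G) ≤ 1. Since G has at least one edge (e.g. e–b), it is not an edgeless graph, so tw(G) ≥ 1. Combining the bounds, tw(G) = 1.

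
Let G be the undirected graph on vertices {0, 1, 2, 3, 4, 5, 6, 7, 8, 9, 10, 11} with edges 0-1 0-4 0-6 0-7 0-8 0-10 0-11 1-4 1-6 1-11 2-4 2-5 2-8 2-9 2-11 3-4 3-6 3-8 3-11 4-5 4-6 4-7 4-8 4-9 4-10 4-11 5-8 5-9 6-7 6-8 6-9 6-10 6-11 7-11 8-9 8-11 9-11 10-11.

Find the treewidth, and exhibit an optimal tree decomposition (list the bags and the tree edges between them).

Treewidth 4.
Bags: B1 = {2, 4, 8, 9, 11}  B2 = {4, 6, 8, 9, 11}  B3 = {2, 4, 5, 8, 9}  B4 = {3, 4, 6, 8, 11}  B5 = {0, 4, 6, 8, 11}  B6 = {0, 4, 6, 10, 11}  B7 = {0, 1, 4, 6, 11}  B8 = {0, 4, 6, 7, 11}
Tree: B1–B2, B1–B3, B2–B4, B4–B5, B5–B6, B5–B7, B5–B8

The largest bag has 5 vertices, giving width 4; this decomposition certifies tw(G) ≤ 4. On the other hand G contains the 5-clique {2, 4, 8, 9, 11}. A clique must lie in a single bag of any decomposition, so no decomposition can have width below 4. Hence tw(G) = 4 exactly.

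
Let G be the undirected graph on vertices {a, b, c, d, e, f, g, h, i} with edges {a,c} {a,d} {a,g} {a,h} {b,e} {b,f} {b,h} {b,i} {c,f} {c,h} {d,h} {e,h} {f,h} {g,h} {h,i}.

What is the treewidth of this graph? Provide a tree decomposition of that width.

The largest bag has 3 vertices, giving width 2; this decomposition certifies tw(G) ≤ 2. On the other hand G contains the 3-clique {a, d, h}. A clique must lie in a single bag of any decomposition, so no decomposition can have width below 2. Combining the bounds, tw(G) = 2.

Treewidth 2.
One optimal decomposition is:
Bags: B1 = {b, f, h}  B2 = {c, f, h}  B3 = {a, c, h}  B4 = {a, d, h}  B5 = {b, e, h}  B6 = {b, h, i}  B7 = {a, g, h}
Tree: B1–B2, B2–B3, B3–B4, B1–B5, B1–B6, B4–B7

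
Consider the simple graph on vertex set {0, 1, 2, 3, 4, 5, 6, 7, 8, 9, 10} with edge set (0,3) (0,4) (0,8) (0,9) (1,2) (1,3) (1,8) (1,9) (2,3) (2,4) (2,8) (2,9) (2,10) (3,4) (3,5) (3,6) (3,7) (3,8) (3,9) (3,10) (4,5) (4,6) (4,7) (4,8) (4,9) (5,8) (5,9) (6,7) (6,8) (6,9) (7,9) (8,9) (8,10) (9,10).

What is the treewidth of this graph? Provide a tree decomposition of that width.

Treewidth 4.
One optimal decomposition is:
Bags: B1 = {2, 3, 4, 8, 9}  B2 = {3, 4, 6, 8, 9}  B3 = {2, 3, 8, 9, 10}  B4 = {3, 4, 5, 8, 9}  B5 = {1, 2, 3, 8, 9}  B6 = {3, 4, 6, 7, 9}  B7 = {0, 3, 4, 8, 9}
Tree: B1–B2, B1–B3, B2–B4, B3–B5, B2–B6, B2–B7

The largest bag has 5 vertices, giving width 4; this decomposition certifies tw(G) ≤ 4. On the other hand G contains the 5-clique {1, 2, 3, 8, 9}. A clique must lie in a single bag of any decomposition, so no decomposition can have width below 4. Therefore the treewidth is 4.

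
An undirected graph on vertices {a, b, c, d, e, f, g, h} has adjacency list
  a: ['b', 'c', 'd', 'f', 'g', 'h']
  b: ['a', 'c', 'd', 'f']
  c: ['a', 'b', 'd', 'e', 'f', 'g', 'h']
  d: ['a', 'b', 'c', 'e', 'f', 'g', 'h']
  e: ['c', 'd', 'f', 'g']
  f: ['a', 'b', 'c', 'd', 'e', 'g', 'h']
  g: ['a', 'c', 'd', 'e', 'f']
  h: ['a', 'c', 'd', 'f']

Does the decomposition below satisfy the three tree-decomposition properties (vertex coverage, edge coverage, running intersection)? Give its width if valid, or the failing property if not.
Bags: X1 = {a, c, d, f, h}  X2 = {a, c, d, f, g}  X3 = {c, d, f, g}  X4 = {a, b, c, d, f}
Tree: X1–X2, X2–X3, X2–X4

A tree decomposition must satisfy three properties: every vertex lies in some bag; for every edge, both endpoints lie together in some bag; and for every vertex, the bags containing it form a connected subtree. Here vertex e appears in no bag, so the decomposition is invalid.

No — vertex e appears in no bag.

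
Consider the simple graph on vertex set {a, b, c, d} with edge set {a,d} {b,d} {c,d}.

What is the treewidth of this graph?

1

A width-1 tree decomposition is:
Bags: B1 = {a, d}  B2 = {c, d}  B3 = {b, d}
Tree: B1–B2, B1–B3
The largest bag has 2 vertices, giving width 1; this decomposition certifies tw(G) ≤ 1. Any graph with an edge has treewidth ≥ 1, and G has the edge a–d. The upper and lower bounds meet at 1, so that is the treewidth.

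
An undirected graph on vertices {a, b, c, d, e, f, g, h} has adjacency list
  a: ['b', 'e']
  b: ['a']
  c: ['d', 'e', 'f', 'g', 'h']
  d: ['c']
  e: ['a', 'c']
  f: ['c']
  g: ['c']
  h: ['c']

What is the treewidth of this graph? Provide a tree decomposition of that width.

Treewidth 1.
Bags: B1 = {c, f}  B2 = {c, g}  B3 = {c, e}  B4 = {a, e}  B5 = {c, d}  B6 = {a, b}  B7 = {c, h}
Tree: B1–B2, B1–B3, B3–B4, B2–B5, B4–B6, B1–B7

The largest bag has 2 vertices, giving width 1; this decomposition certifies tw(G) ≤ 1. Any graph with an edge has treewidth ≥ 1, and G has the edge c–f. Combining the bounds, tw(G) = 1.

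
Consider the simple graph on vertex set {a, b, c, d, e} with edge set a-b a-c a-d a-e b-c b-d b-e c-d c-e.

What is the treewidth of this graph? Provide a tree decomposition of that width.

Treewidth 3.
One optimal decomposition is:
Bags: B1 = {a, b, c, d}  B2 = {a, b, c, e}
Tree: B1–B2

Each bag holds 4 vertices, so the decomposition has width 3, which upper-bounds the treewidth. Conversely, {a, b, c, d} is a clique of size 4, and the vertices of any clique must share a bag in every tree decomposition; so some bag has ≥ 4 vertices and tw(G) ≥ 3. Hence tw(G) = 3 exactly.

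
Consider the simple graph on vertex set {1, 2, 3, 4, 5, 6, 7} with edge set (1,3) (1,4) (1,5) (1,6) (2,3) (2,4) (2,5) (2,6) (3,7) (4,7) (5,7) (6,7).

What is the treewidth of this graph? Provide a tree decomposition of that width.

Every bag has size at most 4, so the width is 4 − 1 = 3 and tw(G) ≤ 3. For the lower bound: the 4 vertex sets {4,7}, {1,3}, {2}, {5} are disjoint, each induces a connected subgraph, and every pair is joined by at least one edge of G. Contracting each set to a single vertex therefore yields K_{4} as a minor, and since treewidth is minor-monotone, tw(G) ≥ tw(K_{4}) = 3. Combining the bounds, tw(G) = 3.

Treewidth 3.
Bags: B1 = {1, 2, 4, 7}  B2 = {1, 2, 3, 7}  B3 = {1, 2, 5, 7}  B4 = {1, 2, 6, 7}
Tree: B1–B2, B2–B3, B3–B4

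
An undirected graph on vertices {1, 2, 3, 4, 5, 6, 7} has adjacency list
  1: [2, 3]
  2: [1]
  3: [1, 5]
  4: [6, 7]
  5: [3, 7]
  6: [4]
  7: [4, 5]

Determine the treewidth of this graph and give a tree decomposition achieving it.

Every bag has size at most 2, so the width is 2 − 1 = 1 and tw(G) ≤ 1. Since G has at least one edge (e.g. 2–1), it is not an edgeless graph, so tw(G) ≥ 1. Therefore the treewidth is 1.

Treewidth 1.
One such decomposition:
Bags: B1 = {1, 2}  B2 = {1, 3}  B3 = {3, 5}  B4 = {5, 7}  B5 = {4, 7}  B6 = {4, 6}
Tree: B1–B2, B2–B3, B3–B4, B4–B5, B5–B6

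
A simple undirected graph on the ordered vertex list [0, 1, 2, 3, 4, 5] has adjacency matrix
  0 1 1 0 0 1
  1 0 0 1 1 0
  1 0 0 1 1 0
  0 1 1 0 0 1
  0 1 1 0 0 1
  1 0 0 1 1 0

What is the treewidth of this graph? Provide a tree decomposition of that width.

Each bag holds 4 vertices, so the decomposition has width 3, which upper-bounds the treewidth. For the lower bound: the 4 vertex sets {1,3}, {0,5}, {4}, {2} are disjoint, each induces a connected subgraph, and every pair is joined by at least one edge of G. Contracting each set to a single vertex therefore yields K_{4} as a minor, and since treewidth is minor-monotone, tw(G) ≥ tw(K_{4}) = 3. Hence tw(G) = 3 exactly.

Treewidth 3.
One optimal decomposition is:
Bags: B1 = {0, 1, 3, 4}  B2 = {0, 3, 4, 5}  B3 = {0, 2, 3, 4}
Tree: B1–B2, B2–B3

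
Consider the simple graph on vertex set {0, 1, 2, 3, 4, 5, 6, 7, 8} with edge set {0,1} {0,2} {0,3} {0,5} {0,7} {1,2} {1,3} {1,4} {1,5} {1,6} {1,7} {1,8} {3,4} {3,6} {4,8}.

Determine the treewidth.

A width-2 tree decomposition is:
Bags: B1 = {0, 1, 3}  B2 = {1, 3, 6}  B3 = {0, 1, 7}  B4 = {0, 1, 5}  B5 = {0, 1, 2}  B6 = {1, 3, 4}  B7 = {1, 4, 8}
Tree: B1–B2, B1–B3, B3–B4, B4–B5, B1–B6, B6–B7
The largest bag has 3 vertices, giving width 2; this decomposition certifies tw(G) ≤ 2. For the lower bound, the 3 vertices {0, 1, 2} are pairwise adjacent, and any tree decomposition puts a clique entirely inside one bag — forcing width ≥ 2. The upper and lower bounds meet at 2, so that is the treewidth.

2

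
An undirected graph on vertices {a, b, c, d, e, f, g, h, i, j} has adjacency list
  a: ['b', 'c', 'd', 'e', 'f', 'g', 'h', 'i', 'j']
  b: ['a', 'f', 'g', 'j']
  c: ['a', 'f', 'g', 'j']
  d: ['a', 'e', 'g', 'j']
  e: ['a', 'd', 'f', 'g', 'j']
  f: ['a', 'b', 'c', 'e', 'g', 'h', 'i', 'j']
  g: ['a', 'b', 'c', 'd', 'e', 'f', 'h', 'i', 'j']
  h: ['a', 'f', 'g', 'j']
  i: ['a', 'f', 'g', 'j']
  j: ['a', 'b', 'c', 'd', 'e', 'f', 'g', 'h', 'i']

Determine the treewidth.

A width-4 tree decomposition is:
Bags: B1 = {a, f, g, i, j}  B2 = {a, e, f, g, j}  B3 = {a, b, f, g, j}  B4 = {a, f, g, h, j}  B5 = {a, d, e, g, j}  B6 = {a, c, f, g, j}
Tree: B1–B2, B2–B3, B1–B4, B2–B5, B4–B6
Every bag has size at most 5, so the width is 5 − 1 = 4 and tw(G) ≤ 4. On the other hand G contains the 5-clique {a, d, e, g, j}. A clique must lie in a single bag of any decomposition, so no decomposition can have width below 4. Therefore the treewidth is 4.

4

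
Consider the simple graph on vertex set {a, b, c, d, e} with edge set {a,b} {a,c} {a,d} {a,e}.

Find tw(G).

A width-1 tree decomposition is:
Bags: B1 = {a, c}  B2 = {a, e}  B3 = {a, b}  B4 = {a, d}
Tree: B1–B2, B2–B3, B1–B4
Each bag holds 2 vertices, so the decomposition has width 1, which upper-bounds the treewidth. G has an edge, so its treewidth is at least 1. The upper and lower bounds meet at 1, so that is the treewidth.

1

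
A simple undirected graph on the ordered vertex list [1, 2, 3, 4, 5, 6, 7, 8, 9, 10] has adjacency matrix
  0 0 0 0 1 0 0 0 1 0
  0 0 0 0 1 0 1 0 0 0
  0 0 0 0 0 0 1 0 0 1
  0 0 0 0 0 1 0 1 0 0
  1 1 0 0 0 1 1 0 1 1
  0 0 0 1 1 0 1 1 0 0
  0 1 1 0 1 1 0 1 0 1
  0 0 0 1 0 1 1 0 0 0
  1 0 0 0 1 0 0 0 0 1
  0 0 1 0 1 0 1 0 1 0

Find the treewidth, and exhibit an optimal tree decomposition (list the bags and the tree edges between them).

Treewidth 2.
One such decomposition:
Bags: B1 = {3, 7, 10}  B2 = {5, 7, 10}  B3 = {2, 5, 7}  B4 = {5, 9, 10}  B5 = {1, 5, 9}  B6 = {5, 6, 7}  B7 = {6, 7, 8}  B8 = {4, 6, 8}
Tree: B1–B2, B2–B3, B2–B4, B4–B5, B2–B6, B6–B7, B7–B8

Every bag has size at most 3, so the width is 3 − 1 = 2 and tw(G) ≤ 2. On the other hand G contains the 3-clique {4, 6, 8}. A clique must lie in a single bag of any decomposition, so no decomposition can have width below 2. The upper and lower bounds meet at 2, so that is the treewidth.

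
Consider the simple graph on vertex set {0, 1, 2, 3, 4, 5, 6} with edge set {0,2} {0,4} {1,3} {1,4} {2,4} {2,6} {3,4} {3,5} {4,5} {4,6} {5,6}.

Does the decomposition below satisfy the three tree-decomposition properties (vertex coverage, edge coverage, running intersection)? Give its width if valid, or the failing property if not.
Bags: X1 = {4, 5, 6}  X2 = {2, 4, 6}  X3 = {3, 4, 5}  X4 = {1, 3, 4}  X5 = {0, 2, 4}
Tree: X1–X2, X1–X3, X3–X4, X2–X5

Yes; width 2.

Checking the three conditions: (i) the bags cover all of {0, 1, 2, 3, 4, 5, 6}; (ii) for each edge, some bag contains both endpoints; (iii) the bags containing any fixed vertex form a subtree. All hold, so the decomposition is valid with width 3 − 1 = 2.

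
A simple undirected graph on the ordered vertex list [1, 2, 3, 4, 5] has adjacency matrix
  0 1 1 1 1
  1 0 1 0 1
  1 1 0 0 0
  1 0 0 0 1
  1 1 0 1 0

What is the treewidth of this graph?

2

A width-2 tree decomposition is:
Bags: B1 = {1, 2, 3}  B2 = {1, 2, 5}  B3 = {1, 4, 5}
Tree: B1–B2, B2–B3
Each bag holds 3 vertices, so the decomposition has width 2, which upper-bounds the treewidth. On the other hand G contains the 3-clique {1, 2, 3}. A clique must lie in a single bag of any decomposition, so no decomposition can have width below 2. Combining the bounds, tw(G) = 2.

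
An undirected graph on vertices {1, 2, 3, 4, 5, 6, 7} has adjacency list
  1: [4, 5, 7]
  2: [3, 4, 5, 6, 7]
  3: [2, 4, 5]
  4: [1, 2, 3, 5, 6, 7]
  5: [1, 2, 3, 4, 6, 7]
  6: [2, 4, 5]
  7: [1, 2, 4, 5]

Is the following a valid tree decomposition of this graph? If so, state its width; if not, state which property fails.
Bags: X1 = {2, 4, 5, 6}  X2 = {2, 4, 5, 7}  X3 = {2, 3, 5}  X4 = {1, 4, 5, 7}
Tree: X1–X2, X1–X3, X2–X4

A tree decomposition must satisfy three properties: every vertex lies in some bag; for every edge, both endpoints lie together in some bag; and for every vertex, the bags containing it form a connected subtree. Here edge (4,3) lies in no bag, so the decomposition is invalid.

No — edge (4,3) lies in no bag.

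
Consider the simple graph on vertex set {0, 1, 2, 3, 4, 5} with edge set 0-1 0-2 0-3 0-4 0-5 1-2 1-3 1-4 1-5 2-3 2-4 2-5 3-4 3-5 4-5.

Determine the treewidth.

5

A width-5 tree decomposition is:
Bags: B1 = {0, 1, 2, 3, 4, 5}
Tree: (single bag)
With just one bag of size 6, the width is 6 − 1 = 5, so tw(G) ≤ 5. On the other hand G contains the 6-clique {0, 1, 2, 3, 4, 5}. A clique must lie in a single bag of any decomposition, so no decomposition can have width below 5. Hence tw(G) = 5 exactly.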